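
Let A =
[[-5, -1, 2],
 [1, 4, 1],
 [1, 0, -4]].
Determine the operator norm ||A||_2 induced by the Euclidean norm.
||A||_2 ≈ 6.2455 (= sqrt(largest eigenvalue of A^T A))

||A||_2 = sigma_max(A) = sqrt(lambda_max(A^T A)). Form the symmetric matrix M = A^T A =
[[27, 9, -13],
 [9, 17, 2],
 [-13, 2, 21]].
Its characteristic polynomial (trace, sum of principal 2x2 minors, determinant of M give the coefficients) is
  p(λ) = det(λ I - M) = λ^3 - 65λ^2 + 1129λ - 4489.
No integer candidate from the rational root theorem (±divisors of 4489) is a root, so the roots are irrational. The cubic discriminant is Δ = 83487472 > 0, so there are three distinct real roots. p(5) = -344 and p(6) = 161 have opposite signs, so a root lies in (5, 6); Newton's method refines it to λ ≈ 5.6597. p(20) = 91 and p(21) = -184 have opposite signs, so a root lies in (20, 21); Newton's method refines it to λ ≈ 20.3339. p(39) = -4 and p(40) = 671 have opposite signs, so a root lies in (39, 40); Newton's method refines it to λ ≈ 39.0064. Check (Vieta): the three roots sum to 65, matching tr M = 65.
So the eigenvalues of A^T A are ≈ 5.6597, 20.3339, 39.0064 (all ≥ 0, as they must be for A^T A). The largest is λ_max ≈ 39.0064, hence ||A||_2 = sqrt(λ_max) ≈ 6.2455.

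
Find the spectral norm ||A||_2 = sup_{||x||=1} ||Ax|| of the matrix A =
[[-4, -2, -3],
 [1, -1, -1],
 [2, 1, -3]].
||A||_2 ≈ 5.3933 (= sqrt(largest eigenvalue of A^T A))

||A||_2 = sigma_max(A) = sqrt(lambda_max(A^T A)). Form the symmetric matrix M = A^T A =
[[21, 9, 5],
 [9, 6, 4],
 [5, 4, 19]].
Its characteristic polynomial (trace, sum of principal 2x2 minors, determinant of M give the coefficients) is
  p(λ) = det(λ I - M) = λ^3 - 46λ^2 + 517λ - 729.
No integer candidate from the rational root theorem (±divisors of 729) is a root, so the roots are irrational. The cubic discriminant is Δ = 26716593 > 0, so there are three distinct real roots. p(1) = -257 and p(2) = 129 have opposite signs, so a root lies in (1, 2); Newton's method refines it to λ ≈ 1.6412. p(15) = 51 and p(16) = -137 have opposite signs, so a root lies in (15, 16); Newton's method refines it to λ ≈ 15.271. p(29) = -33 and p(30) = 381 have opposite signs, so a root lies in (29, 30); Newton's method refines it to λ ≈ 29.0879. Check (Vieta): the three roots sum to 46, matching tr M = 46.
So the eigenvalues of A^T A are ≈ 1.6412, 15.271, 29.0879 (all ≥ 0, as they must be for A^T A). The largest is λ_max ≈ 29.0879, hence ||A||_2 = sqrt(λ_max) ≈ 5.3933.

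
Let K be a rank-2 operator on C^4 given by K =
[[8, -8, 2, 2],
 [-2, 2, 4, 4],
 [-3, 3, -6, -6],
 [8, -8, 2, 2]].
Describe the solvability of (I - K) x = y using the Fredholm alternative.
(I - K) is invertible (det(I - K) = -35 ≠ 0), so for every y in C^4 the equation (I - K) x = y has a unique solution.

K has rank 2 and factors as K = U V^T = u1 v1^T + u2 v2^T with u1 = (-1, -2, 3, -1), v1 = (1, -1, -2, -2), u2 = (3, 0, -2, 3), v2 = (3, -3, 0, 0) (multiplying out reproduces the displayed K). The nonzero eigenvalues of U V^T coincide with those of the 2 x 2 matrix G = V^T U = [[v1·u1, v1·u2], [v2·u1, v2·u2]] = [[-3, 1], [3, 9]], and by the Sylvester determinant identity det(I_4 - U V^T) = det(I_2 - V^T U) = det([[4, -1], [-3, -8]]) = (4)(-8) - (-1)(-3) = -35. (Direct check: I - K =
[[-7, 8, -2, -2],
 [2, -1, -4, -4],
 [3, -3, 7, 6],
 [-8, 8, -2, -1]]
has determinant -35.) The finite-dimensional Fredholm alternative says: either (I - K) is invertible, or ker(I - K) ≠ {0} and then range(I - K) = ker((I - K)^*)^⊥, with dim ker(I - K) = dim ker((I - K)^*). Since det(I - K) ≠ 0, 1 is not an eigenvalue of K and ker(I - K) = {0}, so we are in the first case: for every y there is a unique x = (I - K)^(-1) y. (Explicitly, by the Woodbury identity, (I - U V^T)^(-1) = I + U (I_2 - G)^(-1) V^T.)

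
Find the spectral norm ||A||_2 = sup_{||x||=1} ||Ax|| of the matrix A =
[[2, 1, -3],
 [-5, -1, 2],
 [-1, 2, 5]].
||A||_2 ≈ 7.4422 (= sqrt(largest eigenvalue of A^T A))

||A||_2 = sigma_max(A) = sqrt(lambda_max(A^T A)). Form the symmetric matrix M = A^T A =
[[30, 5, -21],
 [5, 6, 5],
 [-21, 5, 38]].
Its characteristic polynomial (trace, sum of principal 2x2 minors, determinant of M give the coefficients) is
  p(λ) = det(λ I - M) = λ^3 - 74λ^2 + 1057λ - 1444.
No integer candidate from the rational root theorem (±divisors of 1444) is a root, so the roots are irrational. The cubic discriminant is Δ = 1030496512 > 0, so there are three distinct real roots. p(1) = -460 and p(2) = 382 have opposite signs, so a root lies in (1, 2); Newton's method refines it to λ ≈ 1.5257. p(17) = 52 and p(18) = -562 have opposite signs, so a root lies in (17, 18); Newton's method refines it to λ ≈ 17.0875. p(55) = -784 and p(56) = 1300 have opposite signs, so a root lies in (55, 56); Newton's method refines it to λ ≈ 55.3867. Check (Vieta): the three roots sum to 74, matching tr M = 74.
So the eigenvalues of A^T A are ≈ 1.5257, 17.0875, 55.3867 (all ≥ 0, as they must be for A^T A). The largest is λ_max ≈ 55.3867, hence ||A||_2 = sqrt(λ_max) ≈ 7.4422.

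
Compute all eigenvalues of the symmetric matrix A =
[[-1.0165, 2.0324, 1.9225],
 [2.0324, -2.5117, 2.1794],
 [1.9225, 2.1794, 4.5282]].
sigma(A) ≈ {-4, -1, 6}

A is real symmetric, so its spectrum consists of real eigenvalues. Expanding the characteristic polynomial of the displayed matrix gives
  det(λ I - A) = p(λ) = λ^3 + (-1)λ^2 + (-26)λ + (-24).
Solving p(λ) = 0 yields eigenvalues ≈ -4, -1, 6. (A is shown rounded to 4 decimals, so these recover the underlying integer eigenvalues to within that precision.)
Verification: the trace of A = 1 equals the sum of eigenvalues 1, and det(A) ≈ 23.9992 matches the eigenvalue product 24.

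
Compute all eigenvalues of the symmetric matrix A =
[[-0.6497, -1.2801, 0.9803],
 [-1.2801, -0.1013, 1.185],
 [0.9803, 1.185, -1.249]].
sigma(A) ≈ {-3, 0, 1}

A is real symmetric, so its spectrum consists of real eigenvalues. Expanding the characteristic polynomial of the displayed matrix gives
  det(λ I - A) = p(λ) = λ^3 + (2)λ^2 + (-3)λ + (0).
Solving p(λ) = 0 yields eigenvalues ≈ -3, 0, 1. (A is shown rounded to 4 decimals, so these recover the underlying integer eigenvalues to within that precision.)
Verification: the trace of A = -2 equals the sum of eigenvalues -2, and det(A) ≈ 0.0001 matches the eigenvalue product 0.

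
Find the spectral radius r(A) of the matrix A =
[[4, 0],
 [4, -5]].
r(A) = 5

The eigenvalues of A are the roots of its characteristic polynomial. With M = A (coefficients from the trace and determinant):
  p(λ) = det(λ I - M) = λ^2 + λ - 20.
For λ^2 + λ - 20 the discriminant is 81. It is a perfect square (9^2), so the roots are rational: λ = (-1 ± 9)/2 = 4, -5.
Thus the eigenvalues (to 4 decimals) are 4 (modulus 4); -5 (modulus 5). The spectral radius is the largest modulus: r(A) = 5. (Cross-check: r(A) ≤ ||A||_2 ≈ 6.986; equality holds whenever A is normal, though it can also hold for some non-normal A.)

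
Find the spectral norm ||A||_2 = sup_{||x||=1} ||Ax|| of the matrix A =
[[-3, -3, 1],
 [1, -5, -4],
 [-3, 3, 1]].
||A||_2 ≈ 7.5105 (= sqrt(largest eigenvalue of A^T A))

||A||_2 = sigma_max(A) = sqrt(lambda_max(A^T A)). Form the symmetric matrix M = A^T A =
[[19, -5, -10],
 [-5, 43, 20],
 [-10, 20, 18]].
Its characteristic polynomial (trace, sum of principal 2x2 minors, determinant of M give the coefficients) is
  p(λ) = det(λ I - M) = λ^3 - 80λ^2 + 1408λ - 4356.
No integer candidate from the rational root theorem (±divisors of 4356) is a root, so the roots are irrational. The cubic discriminant is Δ = 921003600 > 0, so there are three distinct real roots. p(3) = -825 and p(4) = 60 have opposite signs, so a root lies in (3, 4); Newton's method refines it to λ ≈ 3.9269. p(19) = 375 and p(20) = -196 have opposite signs, so a root lies in (19, 20); Newton's method refines it to λ ≈ 19.6651. p(56) = -772 and p(57) = 1173 have opposite signs, so a root lies in (56, 57); Newton's method refines it to λ ≈ 56.408. Check (Vieta): the three roots sum to 80, matching tr M = 80.
So the eigenvalues of A^T A are ≈ 3.9269, 19.6651, 56.408 (all ≥ 0, as they must be for A^T A). The largest is λ_max ≈ 56.408, hence ||A||_2 = sqrt(λ_max) ≈ 7.5105.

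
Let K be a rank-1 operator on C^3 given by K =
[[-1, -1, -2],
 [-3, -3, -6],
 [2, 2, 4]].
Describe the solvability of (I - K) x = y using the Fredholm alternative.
(I - K) is invertible (det(I - K) = 1 ≠ 0), so for every y in C^3 the equation (I - K) x = y has a unique solution.

K has rank 1, so it is an outer product K = u v^T: every row of K is a multiple of one row vector. Reading off the entries, u = (1, 3, -2) and v = (-1, -1, -2) (row i of K equals u_i·v^T). A rank-one matrix u v^T satisfies K u = u (v·u) and kills the (2)-dimensional subspace v^⊥, so its characteristic polynomial is lambda^2 (lambda - v·u) with v·u = tr K = 0. Hence the eigenvalues of I - K are 1 (multiplicity 2) and 1 - (0) = 1, so det(I - K) = 1. (Direct check: I - K =
[[2, 1, 2],
 [3, 4, 6],
 [-2, -2, -3]]
has determinant 1.) The finite-dimensional Fredholm alternative says: either (I - K) is invertible, or ker(I - K) ≠ {0} and then range(I - K) = ker((I - K)^*)^⊥, with dim ker(I - K) = dim ker((I - K)^*). Since det(I - K) ≠ 0, 1 is not an eigenvalue of K and ker(I - K) = {0}, so we are in the first case: for every y there is a unique x = (I - K)^(-1) y. Explicitly, by the Sherman–Morrison formula, (I - u v^T)^(-1) = I + u v^T/(1 - v·u), i.e. (I - K)^(-1) = I + K.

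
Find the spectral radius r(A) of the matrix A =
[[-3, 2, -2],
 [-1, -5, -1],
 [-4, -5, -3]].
r(A) ≈ 6.9001

The eigenvalues of A are the roots of its characteristic polynomial. With M = A (coefficients from the trace, the sum of principal 2x2 minors, and det A):
  p(λ) = det(λ I - M) = λ^3 + 11λ^2 + 28λ - 2.
No integer candidate from the rational root theorem (±divisors of 2) is a root, so the roots are irrational. The cubic discriminant is Δ = 6508 > 0, so there are three distinct real roots. p(-7) = -2 and p(-6) = 10 have opposite signs, so a root lies in (-7, -6); Newton's method refines it to λ ≈ -6.9001. p(-5) = 8 and p(-4) = -2 have opposite signs, so a root lies in (-5, -4); Newton's method refines it to λ ≈ -4.1695. p(0) = -2 and p(1) = 38 have opposite signs, so a root lies in (0, 1); Newton's method refines it to λ ≈ 0.0695. Check (Vieta): the three roots sum to -11, matching tr M = -11.
Thus the eigenvalues (to 4 decimals) are -6.9001 (modulus 6.9001); -4.1695 (modulus 4.1695); 0.0695 (modulus 0.0695). The spectral radius is the largest modulus: r(A) ≈ 6.9001. (Cross-check: r(A) ≤ ||A||_2 ≈ 8.5294; equality holds whenever A is normal, though it can also hold for some non-normal A.)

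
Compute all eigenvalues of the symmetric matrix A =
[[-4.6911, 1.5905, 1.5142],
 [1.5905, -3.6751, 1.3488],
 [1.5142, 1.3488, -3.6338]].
sigma(A) ≈ {-6, -5, -1}

A is real symmetric, so its spectrum consists of real eigenvalues. Expanding the characteristic polynomial of the displayed matrix gives
  det(λ I - A) = p(λ) = λ^3 + (12)λ^2 + (41)λ + (29.9979).
Solving p(λ) = 0 yields eigenvalues ≈ -6, -5, -1. (A is shown rounded to 4 decimals, so these recover the underlying integer eigenvalues to within that precision.)
Verification: the trace of A = -12 equals the sum of eigenvalues -12, and det(A) ≈ -29.9979 matches the eigenvalue product -30.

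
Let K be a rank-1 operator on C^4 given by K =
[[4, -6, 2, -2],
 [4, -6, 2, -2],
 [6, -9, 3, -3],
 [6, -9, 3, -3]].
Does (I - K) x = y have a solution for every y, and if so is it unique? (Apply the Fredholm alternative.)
(I - K) is invertible (det(I - K) = 3 ≠ 0), so for every y in C^4 the equation (I - K) x = y has a unique solution.

K has rank 1, so it is an outer product K = u v^T: every row of K is a multiple of one row vector. Reading off the entries, u = (-2, -2, -3, -3) and v = (-2, 3, -1, 1) (row i of K equals u_i·v^T). A rank-one matrix u v^T satisfies K u = u (v·u) and kills the (3)-dimensional subspace v^⊥, so its characteristic polynomial is lambda^3 (lambda - v·u) with v·u = tr K = -2. Hence the eigenvalues of I - K are 1 (multiplicity 3) and 1 - (-2) = 3, so det(I - K) = 3. (Direct check: I - K =
[[-3, 6, -2, 2],
 [-4, 7, -2, 2],
 [-6, 9, -2, 3],
 [-6, 9, -3, 4]]
has determinant 3.) The finite-dimensional Fredholm alternative says: either (I - K) is invertible, or ker(I - K) ≠ {0} and then range(I - K) = ker((I - K)^*)^⊥, with dim ker(I - K) = dim ker((I - K)^*). Since det(I - K) ≠ 0, 1 is not an eigenvalue of K and ker(I - K) = {0}, so we are in the first case: for every y there is a unique x = (I - K)^(-1) y. Explicitly, by the Sherman–Morrison formula, (I - u v^T)^(-1) = I + u v^T/(1 - v·u), i.e. (I - K)^(-1) = I + K/(3).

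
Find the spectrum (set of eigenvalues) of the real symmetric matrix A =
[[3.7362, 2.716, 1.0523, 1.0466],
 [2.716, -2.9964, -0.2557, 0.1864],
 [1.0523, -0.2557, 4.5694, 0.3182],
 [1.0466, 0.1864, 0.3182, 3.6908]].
sigma(A) ≈ {-4, 3, 4, 6}

A is real symmetric, so its spectrum consists of real eigenvalues. Expanding the characteristic polynomial of the displayed matrix gives
  det(λ I - A) = p(λ) = λ^4 + (-9)λ^3 + (2)λ^2 + (144.0027)λ + (-288.0065).
Solving p(λ) = 0 yields eigenvalues ≈ -4, 3, 4, 6. (A is shown rounded to 4 decimals, so these recover the underlying integer eigenvalues to within that precision.)
Verification: the trace of A = 9 equals the sum of eigenvalues 9, and det(A) ≈ -288.0065 matches the eigenvalue product -288.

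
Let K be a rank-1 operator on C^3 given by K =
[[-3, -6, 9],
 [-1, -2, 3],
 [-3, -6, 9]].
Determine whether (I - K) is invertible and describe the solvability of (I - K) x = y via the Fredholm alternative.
(I - K) is invertible (det(I - K) = -3 ≠ 0), so for every y in C^3 the equation (I - K) x = y has a unique solution.

K has rank 1, so it is an outer product K = u v^T: every row of K is a multiple of one row vector. Reading off the entries, u = (-3, -1, -3) and v = (1, 2, -3) (row i of K equals u_i·v^T). A rank-one matrix u v^T satisfies K u = u (v·u) and kills the (2)-dimensional subspace v^⊥, so its characteristic polynomial is lambda^2 (lambda - v·u) with v·u = tr K = 4. Hence the eigenvalues of I - K are 1 (multiplicity 2) and 1 - (4) = -3, so det(I - K) = -3. (Direct check: I - K =
[[4, 6, -9],
 [1, 3, -3],
 [3, 6, -8]]
has determinant -3.) The finite-dimensional Fredholm alternative says: either (I - K) is invertible, or ker(I - K) ≠ {0} and then range(I - K) = ker((I - K)^*)^⊥, with dim ker(I - K) = dim ker((I - K)^*). Since det(I - K) ≠ 0, 1 is not an eigenvalue of K and ker(I - K) = {0}, so we are in the first case: for every y there is a unique x = (I - K)^(-1) y. Explicitly, by the Sherman–Morrison formula, (I - u v^T)^(-1) = I + u v^T/(1 - v·u), i.e. (I - K)^(-1) = I + K/(-3).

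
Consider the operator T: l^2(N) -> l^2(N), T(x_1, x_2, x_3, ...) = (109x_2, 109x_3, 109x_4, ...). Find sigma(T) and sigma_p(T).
sigma(T) = closed disk {z in C : |z| ≤ 109}; sigma_p(T) = open disk {z in C : |z| < 109}

Note T = 109·V where V is the unit left shift (V x)_k = x_{k+1}; so sigma(T) = 109·sigma(V) and ||T|| = 109||V||. ||T x||^2 = 11881sum_{k≥2} |x_k|^2 ≤ 11881||x||^2, with equality on {x : x_1 = 0}, so ||T|| = 109. For any lambda with |lambda| < 109, set r = lambda/109 (|r| < 1); the vector x = (1, r, r^2, ...) is in l^2 and satisfies T x = 109(r, r^2, ...) = lambda x, so lambda is an eigenvalue. On the boundary |lambda| = 109 the geometric series diverges, so no l^2 eigenvector exists, but these lambda lie in the approximate point spectrum. Hence sigma(T) is the closed disk of radius 109 and sigma_p(T) is the open disk.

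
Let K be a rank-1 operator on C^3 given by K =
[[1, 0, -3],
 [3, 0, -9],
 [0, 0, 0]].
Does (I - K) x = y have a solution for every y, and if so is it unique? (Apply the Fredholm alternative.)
(I - K) is singular (det(I - K) = 0, i.e. 1 ∈ sigma(K)). (I - K) x = y is solvable iff y ⊥ ker((I - K)^*) = span{(1, 0, -3)}, i.e. iff y_1 - 3y_3 = 0. When solvable, the solutions are x = y + c·(1, 3, 0), c arbitrary (ker(I - K) = span{(1, 3, 0)}, dimension 1).

K has rank 1, so it is an outer product K = u v^T: every row of K is a multiple of one row vector. Reading off the entries, u = (1, 3, 0) and v = (1, 0, -3) (row i of K equals u_i·v^T). A rank-one matrix u v^T satisfies K u = u (v·u) and kills the (2)-dimensional subspace v^⊥, so its characteristic polynomial is lambda^2 (lambda - v·u) with v·u = tr K = 1. Hence the eigenvalues of I - K are 1 (multiplicity 2) and 1 - (1) = 0, so det(I - K) = 0. (Direct check: I - K =
[[0, 0, 3],
 [-3, 1, 9],
 [0, 0, 1]]
has determinant 0.) So 1 is an eigenvalue of K and (I - K) is not invertible. The finite-dimensional Fredholm alternative says: either (I - K) is invertible, or ker(I - K) ≠ {0} and then range(I - K) = ker((I - K)^*)^⊥, with dim ker(I - K) = dim ker((I - K)^*). We are in the second case, so we need both kernels. Kernel of I - K: (I - K) u = u - u (v·u) = u - u = 0, so ker(I - K) = span{u} = span{(1, 3, 0)} (it is exactly 1-dimensional because rank(I - K) = 2). Kernel of the adjoint: K is real, so (I - K)^* = I - K^T = I - v u^T, and (I - v u^T) v = v - v (u·v) = 0; hence ker((I - K)^*) = span{v} = span{(1, 0, -3)}. Therefore (I - K) x = y is solvable iff <y, v> = 0, i.e. iff y_1 - 3y_3 = 0. When this holds, K y = u (v·y) = 0, so (I - K) y = y and x = y is a particular solution; the full solution set is the line x = y + c·u = y + c·(1, 3, 0), c ∈ C.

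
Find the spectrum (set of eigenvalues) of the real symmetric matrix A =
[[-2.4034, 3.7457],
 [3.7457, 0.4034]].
sigma(A) ≈ {-5, 3}

A is real symmetric, so its spectrum consists of real eigenvalues. Expanding the characteristic polynomial of the displayed matrix gives
  det(λ I - A) = p(λ) = λ^2 + (2)λ + (-15).
Solving p(λ) = 0 yields eigenvalues ≈ -5, 3. (A is shown rounded to 4 decimals, so these recover the underlying integer eigenvalues to within that precision.)
Verification: the trace of A = -2 equals the sum of eigenvalues -2, and det(A) ≈ -14.9998 matches the eigenvalue product -15.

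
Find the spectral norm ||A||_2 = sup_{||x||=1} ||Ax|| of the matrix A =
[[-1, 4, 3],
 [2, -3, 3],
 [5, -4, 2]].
||A||_2 ≈ 8.3177 (= sqrt(largest eigenvalue of A^T A))

||A||_2 = sigma_max(A) = sqrt(lambda_max(A^T A)). Form the symmetric matrix M = A^T A =
[[30, -30, 13],
 [-30, 41, -5],
 [13, -5, 22]].
Its characteristic polynomial (trace, sum of principal 2x2 minors, determinant of M give the coefficients) is
  p(λ) = det(λ I - M) = λ^3 - 93λ^2 + 1698λ - 3481.
No integer candidate from the rational root theorem (±divisors of 3481) is a root, so the roots are irrational. The cubic discriminant is Δ = 3721649625 > 0, so there are three distinct real roots. p(2) = -449 and p(3) = 803 have opposite signs, so a root lies in (2, 3); Newton's method refines it to λ ≈ 2.3432. p(21) = 425 and p(22) = -489 have opposite signs, so a root lies in (21, 22); Newton's method refines it to λ ≈ 21.4728. p(69) = -583 and p(70) = 2679 have opposite signs, so a root lies in (69, 70); Newton's method refines it to λ ≈ 69.184. Check (Vieta): the three roots sum to 93, matching tr M = 93.
So the eigenvalues of A^T A are ≈ 2.3432, 21.4728, 69.184 (all ≥ 0, as they must be for A^T A). The largest is λ_max ≈ 69.184, hence ||A||_2 = sqrt(λ_max) ≈ 8.3177.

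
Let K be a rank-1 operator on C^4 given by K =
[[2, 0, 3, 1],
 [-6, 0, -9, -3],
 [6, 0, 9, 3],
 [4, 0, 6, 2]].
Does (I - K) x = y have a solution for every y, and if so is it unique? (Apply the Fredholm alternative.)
(I - K) is invertible (det(I - K) = -12 ≠ 0), so for every y in C^4 the equation (I - K) x = y has a unique solution.

K has rank 1, so it is an outer product K = u v^T: every row of K is a multiple of one row vector. Reading off the entries, u = (1, -3, 3, 2) and v = (2, 0, 3, 1) (row i of K equals u_i·v^T). A rank-one matrix u v^T satisfies K u = u (v·u) and kills the (3)-dimensional subspace v^⊥, so its characteristic polynomial is lambda^3 (lambda - v·u) with v·u = tr K = 13. Hence the eigenvalues of I - K are 1 (multiplicity 3) and 1 - (13) = -12, so det(I - K) = -12. (Direct check: I - K =
[[-1, 0, -3, -1],
 [6, 1, 9, 3],
 [-6, 0, -8, -3],
 [-4, 0, -6, -1]]
has determinant -12.) The finite-dimensional Fredholm alternative says: either (I - K) is invertible, or ker(I - K) ≠ {0} and then range(I - K) = ker((I - K)^*)^⊥, with dim ker(I - K) = dim ker((I - K)^*). Since det(I - K) ≠ 0, 1 is not an eigenvalue of K and ker(I - K) = {0}, so we are in the first case: for every y there is a unique x = (I - K)^(-1) y. Explicitly, by the Sherman–Morrison formula, (I - u v^T)^(-1) = I + u v^T/(1 - v·u), i.e. (I - K)^(-1) = I + K/(-12).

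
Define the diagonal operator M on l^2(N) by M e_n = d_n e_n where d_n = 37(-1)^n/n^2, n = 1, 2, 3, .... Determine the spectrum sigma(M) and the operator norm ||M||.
sigma(M) = {37(-1)^n/n^2 : n ≥ 1} ∪ {0}; ||M|| = 37

A bounded diagonal operator on l^2 with diagonal entries d_n has spectrum equal to the closure of {d_n : n ≥ 1}: every d_n is an eigenvalue (with eigenvector e_n), so {d_n} ⊂ sigma(M); the spectrum is closed, so its closure is too; and for lambda not in the closure, (M - lambda I) has bounded inverse (the diagonal entries 1/(d_n - lambda) are bounded). For our sequence d_n = 37(-1)^n/n^2, n = 1, 2, 3, ...:
  - {d_n} = {37(-1)^n/n^2 : n ≥ 1}; the only limit point is 0
  - closure = {37(-1)^n/n^2 : n ≥ 1} ∪ {0}
For the norm: a diagonal operator has ||M|| = sup_n |d_n|. Here |d_n| = 37/n^2 is decreasing, so sup_n |d_n| = |d_1| = 37. So ||M|| = 37.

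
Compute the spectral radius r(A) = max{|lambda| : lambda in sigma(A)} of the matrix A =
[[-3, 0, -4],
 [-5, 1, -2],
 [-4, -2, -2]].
r(A) ≈ 7.3102

The eigenvalues of A are the roots of its characteristic polynomial. With M = A (coefficients from the trace, the sum of principal 2x2 minors, and det A):
  p(λ) = det(λ I - M) = λ^3 + 4λ^2 - 19λ + 38.
No integer candidate from the rational root theorem (±divisors of 38) is a root, so the roots are irrational. The cubic discriminant is Δ = -67488 < 0, so there is one real root and a complex-conjugate pair. p(-8) = -66 and p(-7) = 24 have opposite signs, so a root lies in (-8, -7); Newton's method refines it to λ ≈ -7.3102. Dividing out (λ - (-7.3102)) leaves approximately λ^2 - 3.3102λ + 5.1982. For λ^2 - 3.3102λ + 5.1982 the discriminant is -9.8354. It is negative, so the remaining roots are the complex-conjugate pair λ ≈ 1.6551 ± 1.5681i. Their product equals the constant term, so |λ|^2 ≈ 5.1982 and |λ| ≈ 2.28.
Thus the eigenvalues (to 4 decimals) are -7.3102 (modulus 7.3102); 1.6551 ± 1.5681i (modulus 2.28). The spectral radius is the largest modulus: r(A) ≈ 7.3102. (Cross-check: r(A) ≤ ||A||_2 ≈ 8.3604; equality holds whenever A is normal, though it can also hold for some non-normal A.)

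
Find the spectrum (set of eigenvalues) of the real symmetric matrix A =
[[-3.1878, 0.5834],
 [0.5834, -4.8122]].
sigma(A) ≈ {-5, -3}

A is real symmetric, so its spectrum consists of real eigenvalues. Expanding the characteristic polynomial of the displayed matrix gives
  det(λ I - A) = p(λ) = λ^2 + (8)λ + (15).
Solving p(λ) = 0 yields eigenvalues ≈ -5, -3. (A is shown rounded to 4 decimals, so these recover the underlying integer eigenvalues to within that precision.)
Verification: the trace of A = -8 equals the sum of eigenvalues -8, and det(A) ≈ 15.0000 matches the eigenvalue product 15.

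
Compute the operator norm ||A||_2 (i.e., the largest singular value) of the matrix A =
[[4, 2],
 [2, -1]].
||A||_2 = sqrt((25 + sqrt(369))/2) ≈ 4.7016 (= sqrt(largest eigenvalue of A^T A))

||A||_2 = sigma_max(A) = sqrt(lambda_max(A^T A)). Form the symmetric matrix M = A^T A =
[[20, 6],
 [6, 5]].
Its characteristic polynomial (trace, determinant of M give the coefficients) is
  p(λ) = det(λ I - M) = λ^2 - 25λ + 64.
For λ^2 - 25λ + 64 the discriminant is 369. It is nonnegative but not a perfect square, so the roots are real and irrational: λ = (25 ± sqrt(369))/2 ≈ 22.1047, 2.8953.
So the eigenvalues of A^T A are ≈ 2.8953, 22.1047 (all ≥ 0, as they must be for A^T A). The largest is λ_max = (25 + sqrt(369))/2 ≈ 22.1047, hence ||A||_2 = sqrt(λ_max) = sqrt((25 + sqrt(369))/2) ≈ 4.7016.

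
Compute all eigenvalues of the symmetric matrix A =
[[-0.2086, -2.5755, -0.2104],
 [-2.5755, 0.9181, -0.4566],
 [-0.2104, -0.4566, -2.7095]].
sigma(A) ≈ {-3, -2, 3}

A is real symmetric, so its spectrum consists of real eigenvalues. Expanding the characteristic polynomial of the displayed matrix gives
  det(λ I - A) = p(λ) = λ^3 + (2)λ^2 + (-9)λ + (-18).
Solving p(λ) = 0 yields eigenvalues ≈ -3, -2, 3. (A is shown rounded to 4 decimals, so these recover the underlying integer eigenvalues to within that precision.)
Verification: the trace of A = -2 equals the sum of eigenvalues -2, and det(A) ≈ 17.9996 matches the eigenvalue product 18.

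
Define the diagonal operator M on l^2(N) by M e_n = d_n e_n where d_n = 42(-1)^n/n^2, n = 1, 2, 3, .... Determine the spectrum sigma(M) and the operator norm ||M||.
sigma(M) = {42(-1)^n/n^2 : n ≥ 1} ∪ {0}; ||M|| = 42

A bounded diagonal operator on l^2 with diagonal entries d_n has spectrum equal to the closure of {d_n : n ≥ 1}: every d_n is an eigenvalue (with eigenvector e_n), so {d_n} ⊂ sigma(M); the spectrum is closed, so its closure is too; and for lambda not in the closure, (M - lambda I) has bounded inverse (the diagonal entries 1/(d_n - lambda) are bounded). For our sequence d_n = 42(-1)^n/n^2, n = 1, 2, 3, ...:
  - {d_n} = {42(-1)^n/n^2 : n ≥ 1}; the only limit point is 0
  - closure = {42(-1)^n/n^2 : n ≥ 1} ∪ {0}
For the norm: a diagonal operator has ||M|| = sup_n |d_n|. Here |d_n| = 42/n^2 is decreasing, so sup_n |d_n| = |d_1| = 42. So ||M|| = 42.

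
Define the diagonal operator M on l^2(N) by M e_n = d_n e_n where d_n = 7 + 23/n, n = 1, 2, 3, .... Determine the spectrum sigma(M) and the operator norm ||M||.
sigma(M) = {7 + 23/n : n ≥ 1} ∪ {7}; ||M|| = 30

A bounded diagonal operator on l^2 with diagonal entries d_n has spectrum equal to the closure of {d_n : n ≥ 1}: every d_n is an eigenvalue (with eigenvector e_n), so {d_n} ⊂ sigma(M); the spectrum is closed, so its closure is too; and for lambda not in the closure, (M - lambda I) has bounded inverse (the diagonal entries 1/(d_n - lambda) are bounded). For our sequence d_n = 7 + 23/n, n = 1, 2, 3, ...:
  - {d_n} = {7 + 23/n : n ≥ 1}; the only limit point is 7
  - closure = {7 + 23/n : n ≥ 1} ∪ {7}
For the norm: a diagonal operator has ||M|| = sup_n |d_n|. Here d_n = 7 + 23/n is positive and decreasing, so sup_n |d_n| = d_1 = 7 + 23 = 30. So ||M|| = 30.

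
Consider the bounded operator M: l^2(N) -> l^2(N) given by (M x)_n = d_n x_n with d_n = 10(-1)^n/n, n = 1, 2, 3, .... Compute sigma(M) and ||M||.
sigma(M) = {10(-1)^n/n : n ≥ 1} ∪ {0}; ||M|| = 10

A bounded diagonal operator on l^2 with diagonal entries d_n has spectrum equal to the closure of {d_n : n ≥ 1}: every d_n is an eigenvalue (with eigenvector e_n), so {d_n} ⊂ sigma(M); the spectrum is closed, so its closure is too; and for lambda not in the closure, (M - lambda I) has bounded inverse (the diagonal entries 1/(d_n - lambda) are bounded). For our sequence d_n = 10(-1)^n/n, n = 1, 2, 3, ...:
  - {d_n} = {10(-1)^n/n : n ≥ 1}; the only limit point is 0
  - closure = {10(-1)^n/n : n ≥ 1} ∪ {0}
For the norm: a diagonal operator has ||M|| = sup_n |d_n|. Here |d_n| = 10/n is decreasing, so sup_n |d_n| = |d_1| = 10. So ||M|| = 10.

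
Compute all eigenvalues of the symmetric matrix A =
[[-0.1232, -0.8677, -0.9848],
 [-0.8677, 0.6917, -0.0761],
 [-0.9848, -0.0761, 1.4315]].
sigma(A) ≈ {-1, 1, 2}

A is real symmetric, so its spectrum consists of real eigenvalues. Expanding the characteristic polynomial of the displayed matrix gives
  det(λ I - A) = p(λ) = λ^3 + (-2)λ^2 + (-1)λ + (2).
Solving p(λ) = 0 yields eigenvalues ≈ -1, 1, 2. (A is shown rounded to 4 decimals, so these recover the underlying integer eigenvalues to within that precision.)
Verification: the trace of A = 2 equals the sum of eigenvalues 2, and det(A) ≈ -1.9999 matches the eigenvalue product -2.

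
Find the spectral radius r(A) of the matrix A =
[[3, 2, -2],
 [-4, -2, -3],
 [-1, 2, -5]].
r(A) ≈ 3.8845

The eigenvalues of A are the roots of its characteristic polynomial. With M = A (coefficients from the trace, the sum of principal 2x2 minors, and det A):
  p(λ) = det(λ I - M) = λ^3 + 4λ^2 + λ - 34.
No integer candidate from the rational root theorem (±divisors of 34) is a root, so the roots are irrational. The cubic discriminant is Δ = -24944 < 0, so there is one real root and a complex-conjugate pair. p(2) = -8 and p(3) = 32 have opposite signs, so a root lies in (2, 3); Newton's method refines it to λ ≈ 2.2532. Dividing out (λ - (2.2532)) leaves approximately λ^2 + 6.2532λ + 15.0897. For λ^2 + 6.2532λ + 15.0897 the discriminant is -21.2562. It is negative, so the remaining roots are the complex-conjugate pair λ ≈ -3.1266 ± 2.3052i. Their product equals the constant term, so |λ|^2 ≈ 15.0897 and |λ| ≈ 3.8845.
Thus the eigenvalues (to 4 decimals) are 2.2532 (modulus 2.2532); -3.1266 ± 2.3052i (modulus 3.8845). The spectral radius is the largest modulus: r(A) ≈ 3.8845. (Cross-check: r(A) ≤ ||A||_2 ≈ 6.6748; equality holds whenever A is normal, though it can also hold for some non-normal A.)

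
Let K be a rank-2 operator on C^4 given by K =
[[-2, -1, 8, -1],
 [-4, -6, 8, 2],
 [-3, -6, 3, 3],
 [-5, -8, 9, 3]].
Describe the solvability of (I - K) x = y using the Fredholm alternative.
(I - K) is invertible (det(I - K) = 28 ≠ 0), so for every y in C^4 the equation (I - K) x = y has a unique solution.

K has rank 2 and factors as K = U V^T = u1 v1^T + u2 v2^T with u1 = (1, -2, -3, -3), v1 = (1, 2, -1, -1), u2 = (3, 2, 0, 2), v2 = (-1, -1, 3, 0) (multiplying out reproduces the displayed K). The nonzero eigenvalues of U V^T coincide with those of the 2 x 2 matrix G = V^T U = [[v1·u1, v1·u2], [v2·u1, v2·u2]] = [[3, 5], [-8, -5]], and by the Sylvester determinant identity det(I_4 - U V^T) = det(I_2 - V^T U) = det([[-2, -5], [8, 6]]) = (-2)(6) - (-5)(8) = 28. (Direct check: I - K =
[[3, 1, -8, 1],
 [4, 7, -8, -2],
 [3, 6, -2, -3],
 [5, 8, -9, -2]]
has determinant 28.) The finite-dimensional Fredholm alternative says: either (I - K) is invertible, or ker(I - K) ≠ {0} and then range(I - K) = ker((I - K)^*)^⊥, with dim ker(I - K) = dim ker((I - K)^*). Since det(I - K) ≠ 0, 1 is not an eigenvalue of K and ker(I - K) = {0}, so we are in the first case: for every y there is a unique x = (I - K)^(-1) y. (Explicitly, by the Woodbury identity, (I - U V^T)^(-1) = I + U (I_2 - G)^(-1) V^T.)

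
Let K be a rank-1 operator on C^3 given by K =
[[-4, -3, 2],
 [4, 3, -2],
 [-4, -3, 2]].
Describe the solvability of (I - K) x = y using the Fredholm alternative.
(I - K) is singular (det(I - K) = 0, i.e. 1 ∈ sigma(K)). (I - K) x = y is solvable iff y ⊥ ker((I - K)^*) = span{(-4, -3, 2)}, i.e. iff -4y_1 - 3y_2 + 2y_3 = 0. When solvable, the solutions are x = y + c·(1, -1, 1), c arbitrary (ker(I - K) = span{(1, -1, 1)}, dimension 1).

K has rank 1, so it is an outer product K = u v^T: every row of K is a multiple of one row vector. Reading off the entries, u = (1, -1, 1) and v = (-4, -3, 2) (row i of K equals u_i·v^T). A rank-one matrix u v^T satisfies K u = u (v·u) and kills the (2)-dimensional subspace v^⊥, so its characteristic polynomial is lambda^2 (lambda - v·u) with v·u = tr K = 1. Hence the eigenvalues of I - K are 1 (multiplicity 2) and 1 - (1) = 0, so det(I - K) = 0. (Direct check: I - K =
[[5, 3, -2],
 [-4, -2, 2],
 [4, 3, -1]]
has determinant 0.) So 1 is an eigenvalue of K and (I - K) is not invertible. The finite-dimensional Fredholm alternative says: either (I - K) is invertible, or ker(I - K) ≠ {0} and then range(I - K) = ker((I - K)^*)^⊥, with dim ker(I - K) = dim ker((I - K)^*). We are in the second case, so we need both kernels. Kernel of I - K: (I - K) u = u - u (v·u) = u - u = 0, so ker(I - K) = span{u} = span{(1, -1, 1)} (it is exactly 1-dimensional because rank(I - K) = 2). Kernel of the adjoint: K is real, so (I - K)^* = I - K^T = I - v u^T, and (I - v u^T) v = v - v (u·v) = 0; hence ker((I - K)^*) = span{v} = span{(-4, -3, 2)}. Therefore (I - K) x = y is solvable iff <y, v> = 0, i.e. iff -4y_1 - 3y_2 + 2y_3 = 0. When this holds, K y = u (v·y) = 0, so (I - K) y = y and x = y is a particular solution; the full solution set is the line x = y + c·u = y + c·(1, -1, 1), c ∈ C.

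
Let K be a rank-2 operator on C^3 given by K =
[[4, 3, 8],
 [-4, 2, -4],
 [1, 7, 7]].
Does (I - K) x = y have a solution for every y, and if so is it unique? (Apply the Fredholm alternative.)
(I - K) is invertible (det(I - K) = 70 ≠ 0), so for every y in C^3 the equation (I - K) x = y has a unique solution.

K has rank 2 and factors as K = U V^T = u1 v1^T + u2 v2^T with u1 = (-1, 2, 1), v1 = (-2, 1, -2), u2 = (2, 0, 3), v2 = (1, 2, 3) (multiplying out reproduces the displayed K). The nonzero eigenvalues of U V^T coincide with those of the 2 x 2 matrix G = V^T U = [[v1·u1, v1·u2], [v2·u1, v2·u2]] = [[2, -10], [6, 11]], and by the Sylvester determinant identity det(I_3 - U V^T) = det(I_2 - V^T U) = det([[-1, 10], [-6, -10]]) = (-1)(-10) - (10)(-6) = 70. (Direct check: I - K =
[[-3, -3, -8],
 [4, -1, 4],
 [-1, -7, -6]]
has determinant 70.) The finite-dimensional Fredholm alternative says: either (I - K) is invertible, or ker(I - K) ≠ {0} and then range(I - K) = ker((I - K)^*)^⊥, with dim ker(I - K) = dim ker((I - K)^*). Since det(I - K) ≠ 0, 1 is not an eigenvalue of K and ker(I - K) = {0}, so we are in the first case: for every y there is a unique x = (I - K)^(-1) y. (Explicitly, by the Woodbury identity, (I - U V^T)^(-1) = I + U (I_2 - G)^(-1) V^T.)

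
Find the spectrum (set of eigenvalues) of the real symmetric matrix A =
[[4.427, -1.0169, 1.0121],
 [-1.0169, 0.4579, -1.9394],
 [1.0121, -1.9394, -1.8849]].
sigma(A) ≈ {-3, 1, 5}

A is real symmetric, so its spectrum consists of real eigenvalues. Expanding the characteristic polynomial of the displayed matrix gives
  det(λ I - A) = p(λ) = λ^3 + (-3)λ^2 + (-13)λ + (15).
Solving p(λ) = 0 yields eigenvalues ≈ -3, 1, 5. (A is shown rounded to 4 decimals, so these recover the underlying integer eigenvalues to within that precision.)
Verification: the trace of A = 3 equals the sum of eigenvalues 3, and det(A) ≈ -14.9999 matches the eigenvalue product -15.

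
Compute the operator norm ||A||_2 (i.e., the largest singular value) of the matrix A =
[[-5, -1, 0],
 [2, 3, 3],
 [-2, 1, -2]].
||A||_2 ≈ 6.4175 (= sqrt(largest eigenvalue of A^T A))

||A||_2 = sigma_max(A) = sqrt(lambda_max(A^T A)). Form the symmetric matrix M = A^T A =
[[33, 9, 10],
 [9, 11, 7],
 [10, 7, 13]].
Its characteristic polynomial (trace, sum of principal 2x2 minors, determinant of M give the coefficients) is
  p(λ) = det(λ I - M) = λ^3 - 57λ^2 + 705λ - 2209.
No integer candidate from the rational root theorem (±divisors of 2209) is a root, so the roots are irrational. The cubic discriminant is Δ = 42942960 > 0, so there are three distinct real roots. p(4) = -237 and p(5) = 16 have opposite signs, so a root lies in (4, 5); Newton's method refines it to λ ≈ 4.9249. p(10) = 141 and p(11) = -20 have opposite signs, so a root lies in (10, 11); Newton's method refines it to λ ≈ 10.8909. p(41) = -200 and p(42) = 941 have opposite signs, so a root lies in (41, 42); Newton's method refines it to λ ≈ 41.1841. Check (Vieta): the three roots sum to 57, matching tr M = 57.
So the eigenvalues of A^T A are ≈ 4.9249, 10.8909, 41.1841 (all ≥ 0, as they must be for A^T A). The largest is λ_max ≈ 41.1841, hence ||A||_2 = sqrt(λ_max) ≈ 6.4175.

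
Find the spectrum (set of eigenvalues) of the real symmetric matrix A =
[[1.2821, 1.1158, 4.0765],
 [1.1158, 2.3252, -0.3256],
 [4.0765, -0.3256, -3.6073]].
sigma(A) ≈ {-6, 2, 4}

A is real symmetric, so its spectrum consists of real eigenvalues. Expanding the characteristic polynomial of the displayed matrix gives
  det(λ I - A) = p(λ) = λ^3 + (0)λ^2 + (-28)λ + (48).
Solving p(λ) = 0 yields eigenvalues ≈ -6, 2, 4. (A is shown rounded to 4 decimals, so these recover the underlying integer eigenvalues to within that precision.)
Verification: the trace of A = 0 equals the sum of eigenvalues 0, and det(A) ≈ -48.0005 matches the eigenvalue product -48.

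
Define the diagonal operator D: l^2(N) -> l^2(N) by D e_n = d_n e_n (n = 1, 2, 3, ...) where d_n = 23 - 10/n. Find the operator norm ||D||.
||D|| = 23

For a diagonal operator on l^2 with entries d_n, ||D|| = sup_n |d_n|. Here d_1 = 13, d_2 = 18, ..., and d_n = 23 - 10/n increases monotonically toward 23. All terms lie in [13, 23), so |d_n| = d_n and the supremum is the limit 23, which is not attained by any individual d_n. Hence ||D|| = 23.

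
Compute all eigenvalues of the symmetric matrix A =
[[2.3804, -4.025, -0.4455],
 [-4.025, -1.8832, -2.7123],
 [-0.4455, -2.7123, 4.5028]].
sigma(A) ≈ {-5, 4, 6}

A is real symmetric, so its spectrum consists of real eigenvalues. Expanding the characteristic polynomial of the displayed matrix gives
  det(λ I - A) = p(λ) = λ^3 + (-5)λ^2 + (-26)λ + (119.9981).
Solving p(λ) = 0 yields eigenvalues ≈ -5, 4, 6. (A is shown rounded to 4 decimals, so these recover the underlying integer eigenvalues to within that precision.)
Verification: the trace of A = 5 equals the sum of eigenvalues 5, and det(A) ≈ -119.9981 matches the eigenvalue product -120.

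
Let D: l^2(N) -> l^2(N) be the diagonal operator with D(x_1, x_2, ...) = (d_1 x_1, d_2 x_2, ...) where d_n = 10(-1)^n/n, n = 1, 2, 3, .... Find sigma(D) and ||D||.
sigma(D) = {10(-1)^n/n : n ≥ 1} ∪ {0}; ||D|| = 10

A bounded diagonal operator on l^2 with diagonal entries d_n has spectrum equal to the closure of {d_n : n ≥ 1}: every d_n is an eigenvalue (with eigenvector e_n), so {d_n} ⊂ sigma(D); the spectrum is closed, so its closure is too; and for lambda not in the closure, (D - lambda I) has bounded inverse (the diagonal entries 1/(d_n - lambda) are bounded). For our sequence d_n = 10(-1)^n/n, n = 1, 2, 3, ...:
  - {d_n} = {10(-1)^n/n : n ≥ 1}; the only limit point is 0
  - closure = {10(-1)^n/n : n ≥ 1} ∪ {0}
For the norm: a diagonal operator has ||D|| = sup_n |d_n|. Here |d_n| = 10/n is decreasing, so sup_n |d_n| = |d_1| = 10. So ||D|| = 10.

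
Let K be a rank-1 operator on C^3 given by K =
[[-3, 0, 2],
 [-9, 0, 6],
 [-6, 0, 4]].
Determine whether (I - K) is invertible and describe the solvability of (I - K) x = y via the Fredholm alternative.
(I - K) is singular (det(I - K) = 0, i.e. 1 ∈ sigma(K)). (I - K) x = y is solvable iff y ⊥ ker((I - K)^*) = span{(-3, 0, 2)}, i.e. iff -3y_1 + 2y_3 = 0. When solvable, the solutions are x = y + c·(1, 3, 2), c arbitrary (ker(I - K) = span{(1, 3, 2)}, dimension 1).

K has rank 1, so it is an outer product K = u v^T: every row of K is a multiple of one row vector. Reading off the entries, u = (1, 3, 2) and v = (-3, 0, 2) (row i of K equals u_i·v^T). A rank-one matrix u v^T satisfies K u = u (v·u) and kills the (2)-dimensional subspace v^⊥, so its characteristic polynomial is lambda^2 (lambda - v·u) with v·u = tr K = 1. Hence the eigenvalues of I - K are 1 (multiplicity 2) and 1 - (1) = 0, so det(I - K) = 0. (Direct check: I - K =
[[4, 0, -2],
 [9, 1, -6],
 [6, 0, -3]]
has determinant 0.) So 1 is an eigenvalue of K and (I - K) is not invertible. The finite-dimensional Fredholm alternative says: either (I - K) is invertible, or ker(I - K) ≠ {0} and then range(I - K) = ker((I - K)^*)^⊥, with dim ker(I - K) = dim ker((I - K)^*). We are in the second case, so we need both kernels. Kernel of I - K: (I - K) u = u - u (v·u) = u - u = 0, so ker(I - K) = span{u} = span{(1, 3, 2)} (it is exactly 1-dimensional because rank(I - K) = 2). Kernel of the adjoint: K is real, so (I - K)^* = I - K^T = I - v u^T, and (I - v u^T) v = v - v (u·v) = 0; hence ker((I - K)^*) = span{v} = span{(-3, 0, 2)}. Therefore (I - K) x = y is solvable iff <y, v> = 0, i.e. iff -3y_1 + 2y_3 = 0. When this holds, K y = u (v·y) = 0, so (I - K) y = y and x = y is a particular solution; the full solution set is the line x = y + c·u = y + c·(1, 3, 2), c ∈ C.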